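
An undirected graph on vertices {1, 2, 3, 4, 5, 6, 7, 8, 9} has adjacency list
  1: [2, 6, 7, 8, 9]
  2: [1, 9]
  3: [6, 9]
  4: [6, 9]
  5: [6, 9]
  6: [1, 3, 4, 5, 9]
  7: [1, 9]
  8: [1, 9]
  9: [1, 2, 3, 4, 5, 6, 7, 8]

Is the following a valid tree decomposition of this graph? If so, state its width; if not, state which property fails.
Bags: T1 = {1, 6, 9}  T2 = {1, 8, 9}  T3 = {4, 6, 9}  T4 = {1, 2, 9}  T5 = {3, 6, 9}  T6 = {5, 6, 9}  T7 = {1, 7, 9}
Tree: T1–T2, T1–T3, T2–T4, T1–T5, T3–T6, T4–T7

Vertex coverage: the bags together contain {1, 2, 3, 4, 5, 6, 7, 8, 9}, the full vertex set. Edge coverage: each edge of G has both endpoints in at least one bag. Running intersection: for every vertex, the bags containing it form a connected subtree. All three properties hold, so this is a valid tree decomposition of width max|bag| − 1 = 2, and hence tw(G) ≤ 2.

Yes; width 2.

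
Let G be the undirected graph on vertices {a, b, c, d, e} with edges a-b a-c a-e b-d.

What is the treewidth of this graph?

1

A width-1 tree decomposition is:
Bags: B1 = {a, e}  B2 = {a, b}  B3 = {a, c}  B4 = {b, d}
Tree: B1–B2, B2–B3, B2–B4
Each bag holds 2 vertices, so the decomposition has width 1, which upper-bounds the treewidth. G has an edge, so its treewidth is at least 1. The upper and lower bounds meet at 1, so that is the treewidth.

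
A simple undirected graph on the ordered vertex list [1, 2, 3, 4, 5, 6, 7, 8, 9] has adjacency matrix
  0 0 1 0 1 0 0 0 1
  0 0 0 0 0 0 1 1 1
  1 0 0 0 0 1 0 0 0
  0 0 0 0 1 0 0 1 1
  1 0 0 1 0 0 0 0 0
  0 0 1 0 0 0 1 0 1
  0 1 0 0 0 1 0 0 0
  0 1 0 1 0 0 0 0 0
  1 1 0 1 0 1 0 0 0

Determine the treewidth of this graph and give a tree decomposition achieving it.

Treewidth 3.
Bags: B1 = {2, 6, 7, 8}  B2 = {2, 6, 8, 9}  B3 = {4, 6, 8, 9}  B4 = {3, 4, 6, 9}  B5 = {1, 3, 4, 9}  B6 = {1, 3, 4, 5}
Tree: B1–B2, B2–B3, B3–B4, B4–B5, B5–B6

Each bag holds 4 vertices, so the decomposition has width 3, which upper-bounds the treewidth. For the lower bound: the 4 vertex sets {2,7,8}, {6}, {9}, {1,3,4,5} are disjoint, each induces a connected subgraph, and every pair is joined by at least one edge of G. Contracting each set to a single vertex therefore yields K_{4} as a minor, and since treewidth is minor-monotone, tw(G) ≥ tw(K_{4}) = 3. Combining the bounds, tw(G) = 3.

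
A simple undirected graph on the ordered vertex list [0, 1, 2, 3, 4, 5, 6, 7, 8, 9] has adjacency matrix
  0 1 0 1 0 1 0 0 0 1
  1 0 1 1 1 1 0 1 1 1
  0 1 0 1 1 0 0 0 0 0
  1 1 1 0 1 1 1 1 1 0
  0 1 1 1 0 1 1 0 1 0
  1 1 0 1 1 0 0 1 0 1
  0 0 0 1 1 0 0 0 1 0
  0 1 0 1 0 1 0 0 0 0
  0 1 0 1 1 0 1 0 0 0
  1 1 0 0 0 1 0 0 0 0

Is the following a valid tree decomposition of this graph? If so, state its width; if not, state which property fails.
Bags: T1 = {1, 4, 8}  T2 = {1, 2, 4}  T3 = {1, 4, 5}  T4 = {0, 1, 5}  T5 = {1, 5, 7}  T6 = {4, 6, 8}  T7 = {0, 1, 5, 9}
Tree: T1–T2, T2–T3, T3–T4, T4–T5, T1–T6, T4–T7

A tree decomposition must satisfy three properties: every vertex lies in some bag; for every edge, both endpoints lie together in some bag; and for every vertex, the bags containing it form a connected subtree. Here vertex 3 appears in no bag, so the decomposition is invalid.

No — vertex 3 appears in no bag.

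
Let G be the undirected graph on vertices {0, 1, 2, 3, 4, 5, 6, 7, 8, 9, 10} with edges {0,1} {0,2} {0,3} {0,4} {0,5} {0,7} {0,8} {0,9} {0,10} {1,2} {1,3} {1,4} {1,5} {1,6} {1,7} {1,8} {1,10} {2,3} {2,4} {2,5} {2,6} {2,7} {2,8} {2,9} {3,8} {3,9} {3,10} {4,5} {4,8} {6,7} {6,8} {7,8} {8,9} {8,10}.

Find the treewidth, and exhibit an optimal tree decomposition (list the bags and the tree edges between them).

Treewidth 4.
One optimal decomposition is:
Bags: B1 = {0, 1, 2, 4, 8}  B2 = {0, 1, 2, 3, 8}  B3 = {0, 1, 2, 7, 8}  B4 = {0, 2, 3, 8, 9}  B5 = {0, 1, 2, 4, 5}  B6 = {0, 1, 3, 8, 10}  B7 = {1, 2, 6, 7, 8}
Tree: B1–B2, B2–B3, B2–B4, B1–B5, B2–B6, B3–B7

Each bag holds 5 vertices, so the decomposition has width 4, which upper-bounds the treewidth. On the other hand G contains the 5-clique {0, 1, 2, 3, 8}. A clique must lie in a single bag of any decomposition, so no decomposition can have width below 4. Combining the bounds, tw(G) = 4.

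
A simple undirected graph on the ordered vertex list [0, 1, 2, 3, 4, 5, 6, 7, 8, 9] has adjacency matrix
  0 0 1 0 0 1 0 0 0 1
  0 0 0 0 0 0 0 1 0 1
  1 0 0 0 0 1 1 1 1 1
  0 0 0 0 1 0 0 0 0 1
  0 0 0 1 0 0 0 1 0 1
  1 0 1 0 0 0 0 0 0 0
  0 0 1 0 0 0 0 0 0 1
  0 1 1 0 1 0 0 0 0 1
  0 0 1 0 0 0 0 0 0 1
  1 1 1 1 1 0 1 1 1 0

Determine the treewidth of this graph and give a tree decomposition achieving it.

Each bag holds 3 vertices, so the decomposition has width 2, which upper-bounds the treewidth. Conversely, {1, 7, 9} is a clique of size 3, and the vertices of any clique must share a bag in every tree decomposition; so some bag has ≥ 3 vertices and tw(G) ≥ 2. The upper and lower bounds meet at 2, so that is the treewidth.

Treewidth 2.
One optimal decomposition is:
Bags: B1 = {2, 8, 9}  B2 = {2, 7, 9}  B3 = {2, 6, 9}  B4 = {4, 7, 9}  B5 = {3, 4, 9}  B6 = {1, 7, 9}  B7 = {0, 2, 9}  B8 = {0, 2, 5}
Tree: B1–B2, B2–B3, B2–B4, B4–B5, B2–B6, B1–B7, B7–B8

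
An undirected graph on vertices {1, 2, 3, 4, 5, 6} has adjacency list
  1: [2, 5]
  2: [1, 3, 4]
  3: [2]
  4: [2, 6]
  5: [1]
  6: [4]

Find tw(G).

1

A width-1 tree decomposition is:
Bags: B1 = {2, 4}  B2 = {2, 3}  B3 = {4, 6}  B4 = {1, 2}  B5 = {1, 5}
Tree: B1–B2, B1–B3, B1–B4, B4–B5
The largest bag has 2 vertices, giving width 1; this decomposition certifies tw(G) ≤ 1. Any graph with an edge has treewidth ≥ 1, and G has the edge 2–4. Hence tw(G) = 1 exactly.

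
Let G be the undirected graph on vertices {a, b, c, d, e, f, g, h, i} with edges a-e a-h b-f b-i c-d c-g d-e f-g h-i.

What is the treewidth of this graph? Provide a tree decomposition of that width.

Treewidth 2.
Bags: B1 = {c, d, g}  B2 = {d, e, g}  B3 = {a, e, g}  B4 = {a, g, h}  B5 = {g, h, i}  B6 = {b, g, i}  B7 = {b, f, g}
Tree: B1–B2, B2–B3, B3–B4, B4–B5, B5–B6, B6–B7

Each bag holds 3 vertices, so the decomposition has width 2, which upper-bounds the treewidth. The edges g–c–d–e–a–h–i–b–f–g form a cycle, so G is not a tree and its treewidth is at least 2. Hence tw(G) = 2 exactly.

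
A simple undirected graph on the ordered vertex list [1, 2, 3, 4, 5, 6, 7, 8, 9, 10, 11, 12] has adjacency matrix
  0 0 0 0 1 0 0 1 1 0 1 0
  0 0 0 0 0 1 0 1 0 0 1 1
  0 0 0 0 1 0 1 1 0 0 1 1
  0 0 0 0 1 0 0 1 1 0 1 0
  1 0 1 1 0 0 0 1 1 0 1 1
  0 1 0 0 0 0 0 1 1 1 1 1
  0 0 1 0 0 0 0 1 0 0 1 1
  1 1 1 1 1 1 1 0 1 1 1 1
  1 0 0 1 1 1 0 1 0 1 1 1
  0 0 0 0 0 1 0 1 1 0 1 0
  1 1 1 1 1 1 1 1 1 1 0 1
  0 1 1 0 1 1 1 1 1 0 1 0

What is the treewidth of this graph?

4

A width-4 tree decomposition is:
Bags: B1 = {3, 5, 8, 11, 12}  B2 = {5, 8, 9, 11, 12}  B3 = {3, 7, 8, 11, 12}  B4 = {4, 5, 8, 9, 11}  B5 = {6, 8, 9, 11, 12}  B6 = {6, 8, 9, 10, 11}  B7 = {1, 5, 8, 9, 11}  B8 = {2, 6, 8, 11, 12}
Tree: B1–B2, B1–B3, B2–B4, B2–B5, B5–B6, B4–B7, B5–B8
Each bag holds 5 vertices, so the decomposition has width 4, which upper-bounds the treewidth. Conversely, {6, 8, 9, 10, 11} is a clique of size 5, and the vertices of any clique must share a bag in every tree decomposition; so some bag has ≥ 5 vertices and tw(G) ≥ 4. The upper and lower bounds meet at 4, so that is the treewidth.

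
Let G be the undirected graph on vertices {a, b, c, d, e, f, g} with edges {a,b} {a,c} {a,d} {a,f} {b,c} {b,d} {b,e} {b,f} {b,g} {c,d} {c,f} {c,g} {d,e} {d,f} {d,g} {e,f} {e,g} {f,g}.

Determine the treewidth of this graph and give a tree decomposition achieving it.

Each bag holds 5 vertices, so the decomposition has width 4, which upper-bounds the treewidth. For the lower bound, the 5 vertices {b, d, e, f, g} are pairwise adjacent, and any tree decomposition puts a clique entirely inside one bag — forcing width ≥ 4. Hence tw(G) = 4 exactly.

Treewidth 4.
One such decomposition:
Bags: B1 = {a, b, c, d, f}  B2 = {b, c, d, f, g}  B3 = {b, d, e, f, g}
Tree: B1–B2, B2–B3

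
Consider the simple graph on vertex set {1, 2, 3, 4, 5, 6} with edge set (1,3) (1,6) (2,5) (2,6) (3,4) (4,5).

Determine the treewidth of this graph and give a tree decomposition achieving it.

Treewidth 2.
One such decomposition:
Bags: B1 = {1, 2, 6}  B2 = {1, 2, 3}  B3 = {2, 3, 4}  B4 = {2, 4, 5}
Tree: B1–B2, B2–B3, B3–B4

The largest bag has 3 vertices, giving width 2; this decomposition certifies tw(G) ≤ 2. Since 2–6–1–3–4–5–2 is a cycle in G, G is not acyclic. Forests are exactly the graphs of treewidth ≤ 1, so tw(G) ≥ 2. The upper and lower bounds meet at 2, so that is the treewidth.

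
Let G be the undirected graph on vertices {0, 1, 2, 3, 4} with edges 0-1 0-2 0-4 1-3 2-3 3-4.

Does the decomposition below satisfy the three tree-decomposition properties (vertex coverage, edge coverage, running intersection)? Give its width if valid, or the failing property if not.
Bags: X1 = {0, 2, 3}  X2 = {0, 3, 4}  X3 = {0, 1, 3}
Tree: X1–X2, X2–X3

Checking the three conditions: (i) the bags cover all of {0, 1, 2, 3, 4}; (ii) for each edge, some bag contains both endpoints; (iii) the bags containing any fixed vertex form a subtree. All hold, so the decomposition is valid with width 3 − 1 = 2.

Yes; width 2.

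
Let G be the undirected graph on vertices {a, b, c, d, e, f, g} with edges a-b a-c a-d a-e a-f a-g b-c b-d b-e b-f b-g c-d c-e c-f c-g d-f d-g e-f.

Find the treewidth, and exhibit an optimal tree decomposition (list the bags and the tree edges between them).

Every bag has size at most 5, so the width is 5 − 1 = 4 and tw(G) ≤ 4. On the other hand G contains the 5-clique {a, b, c, d, g}. A clique must lie in a single bag of any decomposition, so no decomposition can have width below 4. Combining the bounds, tw(G) = 4.

Treewidth 4.
Bags: B1 = {a, b, c, d, f}  B2 = {a, b, c, e, f}  B3 = {a, b, c, d, g}
Tree: B1–B2, B1–B3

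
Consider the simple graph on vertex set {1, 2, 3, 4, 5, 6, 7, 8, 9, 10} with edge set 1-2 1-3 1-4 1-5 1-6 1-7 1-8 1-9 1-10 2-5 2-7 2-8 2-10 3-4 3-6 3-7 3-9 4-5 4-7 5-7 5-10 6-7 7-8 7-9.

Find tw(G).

3

A width-3 tree decomposition is:
Bags: B1 = {1, 4, 5, 7}  B2 = {1, 2, 5, 7}  B3 = {1, 3, 4, 7}  B4 = {1, 2, 7, 8}  B5 = {1, 3, 6, 7}  B6 = {1, 3, 7, 9}  B7 = {1, 2, 5, 10}
Tree: B1–B2, B1–B3, B2–B4, B3–B5, B5–B6, B2–B7
The largest bag has 4 vertices, giving width 3; this decomposition certifies tw(G) ≤ 3. Conversely, {1, 2, 5, 10} is a clique of size 4, and the vertices of any clique must share a bag in every tree decomposition; so some bag has ≥ 4 vertices and tw(G) ≥ 3. Hence tw(G) = 3 exactly.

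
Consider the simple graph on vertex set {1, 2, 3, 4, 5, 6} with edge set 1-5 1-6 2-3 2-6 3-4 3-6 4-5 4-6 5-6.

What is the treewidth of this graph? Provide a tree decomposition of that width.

Treewidth 2.
One such decomposition:
Bags: B1 = {4, 5, 6}  B2 = {3, 4, 6}  B3 = {1, 5, 6}  B4 = {2, 3, 6}
Tree: B1–B2, B1–B3, B2–B4

The largest bag has 3 vertices, giving width 2; this decomposition certifies tw(G) ≤ 2. On the other hand G contains the 3-clique {1, 5, 6}. A clique must lie in a single bag of any decomposition, so no decomposition can have width below 2. Therefore the treewidth is 2.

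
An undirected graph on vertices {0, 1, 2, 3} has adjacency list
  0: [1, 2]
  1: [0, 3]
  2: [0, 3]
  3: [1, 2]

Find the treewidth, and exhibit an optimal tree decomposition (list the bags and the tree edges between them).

Each bag holds 3 vertices, so the decomposition has width 2, which upper-bounds the treewidth. The edges 3–1–0–2–3 form a cycle, so G is not a tree and its treewidth is at least 2. Therefore the treewidth is 2.

Treewidth 2.
One such decomposition:
Bags: B1 = {0, 1, 3}  B2 = {0, 2, 3}
Tree: B1–B2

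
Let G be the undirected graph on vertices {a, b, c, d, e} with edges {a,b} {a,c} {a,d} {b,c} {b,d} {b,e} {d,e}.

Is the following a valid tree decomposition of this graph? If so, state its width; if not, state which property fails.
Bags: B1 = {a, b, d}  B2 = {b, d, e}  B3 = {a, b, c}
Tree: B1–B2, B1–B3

Vertex coverage: the bags together contain {a, b, c, d, e}, the full vertex set. Edge coverage: each edge of G has both endpoints in at least one bag. Running intersection: for every vertex, the bags containing it form a connected subtree. All three properties hold, so this is a valid tree decomposition of width max|bag| − 1 = 2, and hence tw(G) ≤ 2.

Yes; width 2.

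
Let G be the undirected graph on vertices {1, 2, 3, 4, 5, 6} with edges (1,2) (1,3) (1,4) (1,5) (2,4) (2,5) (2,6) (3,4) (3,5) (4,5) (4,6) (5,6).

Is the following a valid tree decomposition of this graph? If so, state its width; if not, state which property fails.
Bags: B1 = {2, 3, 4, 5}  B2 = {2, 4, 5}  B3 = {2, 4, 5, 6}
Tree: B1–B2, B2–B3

No — vertex 1 appears in no bag.

A tree decomposition must satisfy three properties: every vertex lies in some bag; for every edge, both endpoints lie together in some bag; and for every vertex, the bags containing it form a connected subtree. Here vertex 1 appears in no bag, so the decomposition is invalid.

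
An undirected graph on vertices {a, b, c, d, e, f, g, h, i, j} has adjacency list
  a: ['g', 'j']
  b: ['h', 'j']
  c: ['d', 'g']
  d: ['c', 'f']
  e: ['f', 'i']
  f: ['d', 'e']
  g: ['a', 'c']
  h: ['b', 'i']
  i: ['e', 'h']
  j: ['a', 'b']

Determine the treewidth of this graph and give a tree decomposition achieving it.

The largest bag has 3 vertices, giving width 2; this decomposition certifies tw(G) ≤ 2. For the lower bound, G contains the cycle b–h–i–e–f–d–c–g–a–j–b, so G is not a forest; only forests have treewidth ≤ 1, hence tw(G) ≥ 2. Therefore the treewidth is 2.

Treewidth 2.
Bags: B1 = {b, h, i}  B2 = {b, e, i}  B3 = {b, e, f}  B4 = {b, d, f}  B5 = {b, c, d}  B6 = {b, c, g}  B7 = {a, b, g}  B8 = {a, b, j}
Tree: B1–B2, B2–B3, B3–B4, B4–B5, B5–B6, B6–B7, B7–B8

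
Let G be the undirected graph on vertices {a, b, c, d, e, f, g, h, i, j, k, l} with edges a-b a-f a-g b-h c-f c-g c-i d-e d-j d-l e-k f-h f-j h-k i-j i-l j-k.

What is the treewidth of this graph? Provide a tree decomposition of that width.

Every bag has size at most 4, so the width is 4 − 1 = 3 and tw(G) ≤ 3. For the lower bound: the 4 vertex sets {a,b,g}, {c}, {f}, {h,i,j,k} are disjoint, each induces a connected subgraph, and every pair is joined by at least one edge of G. Contracting each set to a single vertex therefore yields K_{4} as a minor, and since treewidth is minor-monotone, tw(G) ≥ tw(K_{4}) = 3. Hence tw(G) = 3 exactly.

Treewidth 3.
Bags: B1 = {a, b, c, g}  B2 = {a, b, c, f}  B3 = {b, c, f, h}  B4 = {c, f, h, i}  B5 = {f, h, i, j}  B6 = {h, i, j, k}  B7 = {i, j, k, l}  B8 = {d, j, k, l}  B9 = {d, e, k, l}
Tree: B1–B2, B2–B3, B3–B4, B4–B5, B5–B6, B6–B7, B7–B8, B8–B9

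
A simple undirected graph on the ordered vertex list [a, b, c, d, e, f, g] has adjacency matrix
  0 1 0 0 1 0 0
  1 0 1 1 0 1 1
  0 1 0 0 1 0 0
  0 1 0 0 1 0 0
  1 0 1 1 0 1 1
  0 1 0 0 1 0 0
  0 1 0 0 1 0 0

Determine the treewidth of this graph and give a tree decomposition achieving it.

Treewidth 2.
One such decomposition:
Bags: B1 = {b, e, f}  B2 = {b, e, g}  B3 = {b, c, e}  B4 = {a, b, e}  B5 = {b, d, e}
Tree: B1–B2, B2–B3, B3–B4, B4–B5

Every bag has size at most 3, so the width is 3 − 1 = 2 and tw(G) ≤ 2. Since e–f–b–g–e is a cycle in G, G is not acyclic. Forests are exactly the graphs of treewidth ≤ 1, so tw(G) ≥ 2. Combining the bounds, tw(G) = 2.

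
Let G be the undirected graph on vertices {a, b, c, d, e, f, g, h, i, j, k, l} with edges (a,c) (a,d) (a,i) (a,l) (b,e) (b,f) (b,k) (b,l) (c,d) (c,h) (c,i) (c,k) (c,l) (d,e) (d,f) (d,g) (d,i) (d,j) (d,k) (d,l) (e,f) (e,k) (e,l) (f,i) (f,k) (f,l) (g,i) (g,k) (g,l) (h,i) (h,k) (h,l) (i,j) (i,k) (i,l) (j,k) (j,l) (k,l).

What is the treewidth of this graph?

A width-4 tree decomposition is:
Bags: B1 = {d, e, f, k, l}  B2 = {d, f, i, k, l}  B3 = {d, i, j, k, l}  B4 = {c, d, i, k, l}  B5 = {a, c, d, i, l}  B6 = {d, g, i, k, l}  B7 = {b, e, f, k, l}  B8 = {c, h, i, k, l}
Tree: B1–B2, B2–B3, B2–B4, B4–B5, B2–B6, B1–B7, B4–B8
The largest bag has 5 vertices, giving width 4; this decomposition certifies tw(G) ≤ 4. Conversely, {a, c, d, i, l} is a clique of size 5, and the vertices of any clique must share a bag in every tree decomposition; so some bag has ≥ 5 vertices and tw(G) ≥ 4. The upper and lower bounds meet at 4, so that is the treewidth.

4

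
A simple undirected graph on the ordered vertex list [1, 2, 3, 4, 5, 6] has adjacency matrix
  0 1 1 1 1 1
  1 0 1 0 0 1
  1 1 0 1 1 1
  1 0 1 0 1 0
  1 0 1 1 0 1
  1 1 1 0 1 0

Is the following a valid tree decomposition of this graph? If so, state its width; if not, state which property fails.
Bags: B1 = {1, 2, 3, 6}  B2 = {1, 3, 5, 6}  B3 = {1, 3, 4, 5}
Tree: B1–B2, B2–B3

Checking the three conditions: (i) the bags cover all of {1, 2, 3, 4, 5, 6}; (ii) for each edge, some bag contains both endpoints; (iii) the bags containing any fixed vertex form a subtree. All hold, so the decomposition is valid with width 4 − 1 = 3.

Yes; width 3.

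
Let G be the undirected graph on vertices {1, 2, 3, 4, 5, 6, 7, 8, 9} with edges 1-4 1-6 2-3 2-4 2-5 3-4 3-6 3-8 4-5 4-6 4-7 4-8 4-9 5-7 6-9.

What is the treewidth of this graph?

A width-2 tree decomposition is:
Bags: B1 = {4, 5, 7}  B2 = {2, 4, 5}  B3 = {2, 3, 4}  B4 = {3, 4, 6}  B5 = {1, 4, 6}  B6 = {3, 4, 8}  B7 = {4, 6, 9}
Tree: B1–B2, B2–B3, B3–B4, B4–B5, B3–B6, B4–B7
The largest bag has 3 vertices, giving width 2; this decomposition certifies tw(G) ≤ 2. On the other hand G contains the 3-clique {1, 4, 6}. A clique must lie in a single bag of any decomposition, so no decomposition can have width below 2. Hence tw(G) = 2 exactly.

2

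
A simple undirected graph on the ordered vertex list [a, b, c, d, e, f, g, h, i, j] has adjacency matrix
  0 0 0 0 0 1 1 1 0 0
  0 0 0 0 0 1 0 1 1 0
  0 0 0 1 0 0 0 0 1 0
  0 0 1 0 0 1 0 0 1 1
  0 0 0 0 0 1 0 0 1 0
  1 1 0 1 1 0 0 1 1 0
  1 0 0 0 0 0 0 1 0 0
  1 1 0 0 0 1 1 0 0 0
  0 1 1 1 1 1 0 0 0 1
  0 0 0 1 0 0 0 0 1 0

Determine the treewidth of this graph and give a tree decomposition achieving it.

The largest bag has 3 vertices, giving width 2; this decomposition certifies tw(G) ≤ 2. Conversely, {a, g, h} is a clique of size 3, and the vertices of any clique must share a bag in every tree decomposition; so some bag has ≥ 3 vertices and tw(G) ≥ 2. Hence tw(G) = 2 exactly.

Treewidth 2.
One optimal decomposition is:
Bags: B1 = {b, f, i}  B2 = {d, f, i}  B3 = {b, f, h}  B4 = {e, f, i}  B5 = {a, f, h}  B6 = {c, d, i}  B7 = {d, i, j}  B8 = {a, g, h}
Tree: B1–B2, B1–B3, B1–B4, B3–B5, B2–B6, B6–B7, B5–B8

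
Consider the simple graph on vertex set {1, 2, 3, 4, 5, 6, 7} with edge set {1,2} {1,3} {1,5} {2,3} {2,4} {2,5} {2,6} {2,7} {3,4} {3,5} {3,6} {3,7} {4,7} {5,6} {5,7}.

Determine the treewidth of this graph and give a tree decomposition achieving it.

Treewidth 3.
One such decomposition:
Bags: B1 = {2, 3, 5, 7}  B2 = {1, 2, 3, 5}  B3 = {2, 3, 5, 6}  B4 = {2, 3, 4, 7}
Tree: B1–B2, B2–B3, B1–B4

The largest bag has 4 vertices, giving width 3; this decomposition certifies tw(G) ≤ 3. Conversely, {2, 3, 4, 7} is a clique of size 4, and the vertices of any clique must share a bag in every tree decomposition; so some bag has ≥ 4 vertices and tw(G) ≥ 3. Hence tw(G) = 3 exactly.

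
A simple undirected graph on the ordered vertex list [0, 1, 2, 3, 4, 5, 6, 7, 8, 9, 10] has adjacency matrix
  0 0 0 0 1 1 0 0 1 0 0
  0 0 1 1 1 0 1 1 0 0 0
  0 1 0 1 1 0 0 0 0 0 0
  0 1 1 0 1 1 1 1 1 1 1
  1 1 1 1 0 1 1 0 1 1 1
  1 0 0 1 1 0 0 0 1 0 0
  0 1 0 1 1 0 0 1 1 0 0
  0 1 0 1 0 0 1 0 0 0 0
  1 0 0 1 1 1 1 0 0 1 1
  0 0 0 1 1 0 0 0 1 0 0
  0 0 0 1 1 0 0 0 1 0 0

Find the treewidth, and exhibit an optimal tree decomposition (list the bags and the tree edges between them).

The largest bag has 4 vertices, giving width 3; this decomposition certifies tw(G) ≤ 3. On the other hand G contains the 4-clique {0, 4, 5, 8}. A clique must lie in a single bag of any decomposition, so no decomposition can have width below 3. Therefore the treewidth is 3.

Treewidth 3.
One such decomposition:
Bags: B1 = {3, 4, 5, 8}  B2 = {3, 4, 6, 8}  B3 = {1, 3, 4, 6}  B4 = {0, 4, 5, 8}  B5 = {3, 4, 8, 9}  B6 = {1, 2, 3, 4}  B7 = {1, 3, 6, 7}  B8 = {3, 4, 8, 10}
Tree: B1–B2, B2–B3, B1–B4, B2–B5, B3–B6, B3–B7, B2–B8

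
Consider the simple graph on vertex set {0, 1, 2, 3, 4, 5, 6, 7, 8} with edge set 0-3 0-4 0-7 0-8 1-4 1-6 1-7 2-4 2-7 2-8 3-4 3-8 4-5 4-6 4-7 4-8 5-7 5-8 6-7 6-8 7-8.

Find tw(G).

A width-3 tree decomposition is:
Bags: B1 = {4, 5, 7, 8}  B2 = {0, 4, 7, 8}  B3 = {4, 6, 7, 8}  B4 = {2, 4, 7, 8}  B5 = {1, 4, 6, 7}  B6 = {0, 3, 4, 8}
Tree: B1–B2, B2–B3, B2–B4, B3–B5, B2–B6
The largest bag has 4 vertices, giving width 3; this decomposition certifies tw(G) ≤ 3. On the other hand G contains the 4-clique {0, 3, 4, 8}. A clique must lie in a single bag of any decomposition, so no decomposition can have width below 3. Hence tw(G) = 3 exactly.

3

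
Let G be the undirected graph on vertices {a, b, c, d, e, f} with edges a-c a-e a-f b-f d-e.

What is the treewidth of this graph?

1

A width-1 tree decomposition is:
Bags: B1 = {a, c}  B2 = {a, f}  B3 = {a, e}  B4 = {b, f}  B5 = {d, e}
Tree: B1–B2, B1–B3, B2–B4, B3–B5
The largest bag has 2 vertices, giving width 1; this decomposition certifies tw(G) ≤ 1. Any graph with an edge has treewidth ≥ 1, and G has the edge a–c. Combining the bounds, tw(G) = 1.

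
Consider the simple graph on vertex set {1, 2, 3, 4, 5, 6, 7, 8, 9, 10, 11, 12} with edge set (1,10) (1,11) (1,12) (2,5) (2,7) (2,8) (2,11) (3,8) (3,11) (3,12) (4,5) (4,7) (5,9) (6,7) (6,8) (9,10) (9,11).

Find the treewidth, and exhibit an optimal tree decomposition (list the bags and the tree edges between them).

Every bag has size at most 4, so the width is 4 − 1 = 3 and tw(G) ≤ 3. For the lower bound: the 4 vertex sets {4,6,7}, {5}, {2}, {3,8,9,11} are disjoint, each induces a connected subgraph, and every pair is joined by at least one edge of G. Contracting each set to a single vertex therefore yields K_{4} as a minor, and since treewidth is minor-monotone, tw(G) ≥ tw(K_{4}) = 3. Hence tw(G) = 3 exactly.

Treewidth 3.
One such decomposition:
Bags: B1 = {4, 5, 6, 7}  B2 = {2, 5, 6, 7}  B3 = {2, 5, 6, 8}  B4 = {2, 5, 8, 9}  B5 = {2, 8, 9, 11}  B6 = {3, 8, 9, 11}  B7 = {3, 9, 10, 11}  B8 = {1, 3, 10, 11}  B9 = {1, 3, 10, 12}
Tree: B1–B2, B2–B3, B3–B4, B4–B5, B5–B6, B6–B7, B7–B8, B8–B9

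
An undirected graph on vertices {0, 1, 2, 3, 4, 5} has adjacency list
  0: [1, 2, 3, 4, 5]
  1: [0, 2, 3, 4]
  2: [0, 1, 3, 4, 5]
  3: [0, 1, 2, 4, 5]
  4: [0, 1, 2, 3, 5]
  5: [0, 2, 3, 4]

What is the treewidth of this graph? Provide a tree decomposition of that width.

Treewidth 4.
Bags: B1 = {0, 1, 2, 3, 4}  B2 = {0, 2, 3, 4, 5}
Tree: B1–B2

Each bag holds 5 vertices, so the decomposition has width 4, which upper-bounds the treewidth. Conversely, {0, 1, 2, 3, 4} is a clique of size 5, and the vertices of any clique must share a bag in every tree decomposition; so some bag has ≥ 5 vertices and tw(G) ≥ 4. Hence tw(G) = 4 exactly.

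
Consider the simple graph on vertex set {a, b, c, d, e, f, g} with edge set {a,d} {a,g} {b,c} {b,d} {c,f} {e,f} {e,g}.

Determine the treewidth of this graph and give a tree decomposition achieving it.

Treewidth 2.
One such decomposition:
Bags: B1 = {c, e, f}  B2 = {c, e, g}  B3 = {a, c, g}  B4 = {a, c, d}  B5 = {b, c, d}
Tree: B1–B2, B2–B3, B3–B4, B4–B5

The largest bag has 3 vertices, giving width 2; this decomposition certifies tw(G) ≤ 2. Since c–f–e–g–a–d–b–c is a cycle in G, G is not acyclic. Forests are exactly the graphs of treewidth ≤ 1, so tw(G) ≥ 2. Therefore the treewidth is 2.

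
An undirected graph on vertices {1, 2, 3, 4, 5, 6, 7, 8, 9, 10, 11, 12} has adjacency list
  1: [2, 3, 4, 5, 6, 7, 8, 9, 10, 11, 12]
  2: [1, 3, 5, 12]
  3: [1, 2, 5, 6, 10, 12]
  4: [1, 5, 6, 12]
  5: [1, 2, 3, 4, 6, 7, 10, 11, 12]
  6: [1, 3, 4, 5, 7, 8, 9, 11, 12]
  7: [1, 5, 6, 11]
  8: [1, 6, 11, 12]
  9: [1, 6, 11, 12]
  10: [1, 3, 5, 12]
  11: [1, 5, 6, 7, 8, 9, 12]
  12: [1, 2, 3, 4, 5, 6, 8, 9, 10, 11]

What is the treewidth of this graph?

4

A width-4 tree decomposition is:
Bags: B1 = {1, 5, 6, 11, 12}  B2 = {1, 3, 5, 6, 12}  B3 = {1, 5, 6, 7, 11}  B4 = {1, 6, 9, 11, 12}  B5 = {1, 6, 8, 11, 12}  B6 = {1, 3, 5, 10, 12}  B7 = {1, 2, 3, 5, 12}  B8 = {1, 4, 5, 6, 12}
Tree: B1–B2, B1–B3, B1–B4, B4–B5, B2–B6, B6–B7, B2–B8
Each bag holds 5 vertices, so the decomposition has width 4, which upper-bounds the treewidth. On the other hand G contains the 5-clique {1, 6, 8, 11, 12}. A clique must lie in a single bag of any decomposition, so no decomposition can have width below 4. Therefore the treewidth is 4.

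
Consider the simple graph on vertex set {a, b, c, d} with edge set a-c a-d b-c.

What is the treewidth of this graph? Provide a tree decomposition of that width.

Treewidth 1.
One such decomposition:
Bags: B1 = {b, c}  B2 = {a, c}  B3 = {a, d}
Tree: B1–B2, B2–B3

Each bag holds 2 vertices, so the decomposition has width 1, which upper-bounds the treewidth. G has an edge, so its treewidth is at least 1. Therefore the treewidth is 1.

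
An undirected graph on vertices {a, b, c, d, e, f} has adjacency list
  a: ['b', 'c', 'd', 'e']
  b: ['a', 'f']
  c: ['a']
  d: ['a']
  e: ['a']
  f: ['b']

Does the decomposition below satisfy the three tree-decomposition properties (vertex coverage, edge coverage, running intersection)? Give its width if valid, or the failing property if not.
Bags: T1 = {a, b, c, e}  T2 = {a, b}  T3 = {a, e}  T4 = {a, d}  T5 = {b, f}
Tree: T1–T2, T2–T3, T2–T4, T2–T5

A tree decomposition must satisfy three properties: every vertex lies in some bag; for every edge, both endpoints lie together in some bag; and for every vertex, the bags containing it form a connected subtree. Here bags containing vertex e are not connected in the tree, so the decomposition is invalid.

No — bags containing vertex e are not connected in the tree.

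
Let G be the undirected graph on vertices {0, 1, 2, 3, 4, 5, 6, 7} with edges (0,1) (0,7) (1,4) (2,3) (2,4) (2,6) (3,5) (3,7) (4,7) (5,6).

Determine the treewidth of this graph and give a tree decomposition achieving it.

The largest bag has 3 vertices, giving width 2; this decomposition certifies tw(G) ≤ 2. Since 6–5–3–2–6 is a cycle in G, G is not acyclic. Forests are exactly the graphs of treewidth ≤ 1, so tw(G) ≥ 2. Therefore the treewidth is 2.

Treewidth 2.
One optimal decomposition is:
Bags: B1 = {2, 5, 6}  B2 = {2, 3, 5}  B3 = {2, 3, 4}  B4 = {3, 4, 7}  B5 = {1, 4, 7}  B6 = {0, 1, 7}
Tree: B1–B2, B2–B3, B3–B4, B4–B5, B5–B6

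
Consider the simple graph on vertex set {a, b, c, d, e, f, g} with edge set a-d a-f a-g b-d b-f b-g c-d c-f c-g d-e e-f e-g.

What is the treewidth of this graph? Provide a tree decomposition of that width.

Treewidth 3.
One such decomposition:
Bags: B1 = {a, d, f, g}  B2 = {c, d, f, g}  B3 = {b, d, f, g}  B4 = {d, e, f, g}
Tree: B1–B2, B2–B3, B3–B4

Every bag has size at most 4, so the width is 4 − 1 = 3 and tw(G) ≤ 3. For the lower bound: the 4 vertex sets {a,d}, {c,f}, {g}, {b} are disjoint, each induces a connected subgraph, and every pair is joined by at least one edge of G. Contracting each set to a single vertex therefore yields K_{4} as a minor, and since treewidth is minor-monotone, tw(G) ≥ tw(K_{4}) = 3. Hence tw(G) = 3 exactly.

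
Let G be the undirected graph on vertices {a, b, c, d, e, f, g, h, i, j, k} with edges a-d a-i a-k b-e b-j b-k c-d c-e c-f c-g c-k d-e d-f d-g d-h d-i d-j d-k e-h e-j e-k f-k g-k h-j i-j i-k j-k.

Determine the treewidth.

3

A width-3 tree decomposition is:
Bags: B1 = {d, i, j, k}  B2 = {d, e, j, k}  B3 = {c, d, e, k}  B4 = {c, d, g, k}  B5 = {c, d, f, k}  B6 = {b, e, j, k}  B7 = {a, d, i, k}  B8 = {d, e, h, j}
Tree: B1–B2, B2–B3, B3–B4, B4–B5, B2–B6, B1–B7, B2–B8
Each bag holds 4 vertices, so the decomposition has width 3, which upper-bounds the treewidth. Conversely, {d, e, h, j} is a clique of size 4, and the vertices of any clique must share a bag in every tree decomposition; so some bag has ≥ 4 vertices and tw(G) ≥ 3. Hence tw(G) = 3 exactly.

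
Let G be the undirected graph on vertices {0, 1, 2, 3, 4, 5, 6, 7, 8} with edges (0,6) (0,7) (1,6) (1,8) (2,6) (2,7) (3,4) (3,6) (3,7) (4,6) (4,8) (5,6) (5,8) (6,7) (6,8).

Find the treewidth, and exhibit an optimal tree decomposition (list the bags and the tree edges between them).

The largest bag has 3 vertices, giving width 2; this decomposition certifies tw(G) ≤ 2. For the lower bound, the 3 vertices {1, 6, 8} are pairwise adjacent, and any tree decomposition puts a clique entirely inside one bag — forcing width ≥ 2. Therefore the treewidth is 2.

Treewidth 2.
Bags: B1 = {3, 6, 7}  B2 = {3, 4, 6}  B3 = {2, 6, 7}  B4 = {0, 6, 7}  B5 = {4, 6, 8}  B6 = {1, 6, 8}  B7 = {5, 6, 8}
Tree: B1–B2, B1–B3, B3–B4, B2–B5, B5–B6, B6–B7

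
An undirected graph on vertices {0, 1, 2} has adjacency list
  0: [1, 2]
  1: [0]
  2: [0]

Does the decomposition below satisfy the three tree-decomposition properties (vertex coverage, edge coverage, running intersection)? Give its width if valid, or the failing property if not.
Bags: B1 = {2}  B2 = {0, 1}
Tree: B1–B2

No — edge (0,2) lies in no bag.

A tree decomposition must satisfy three properties: every vertex lies in some bag; for every edge, both endpoints lie together in some bag; and for every vertex, the bags containing it form a connected subtree. Here edge (0,2) lies in no bag, so the decomposition is invalid.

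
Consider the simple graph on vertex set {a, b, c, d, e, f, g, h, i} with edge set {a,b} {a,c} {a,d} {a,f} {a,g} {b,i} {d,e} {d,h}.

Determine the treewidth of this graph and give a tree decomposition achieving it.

Treewidth 1.
Bags: B1 = {a, d}  B2 = {a, c}  B3 = {a, b}  B4 = {d, e}  B5 = {a, g}  B6 = {d, h}  B7 = {b, i}  B8 = {a, f}
Tree: B1–B2, B2–B3, B1–B4, B2–B5, B1–B6, B3–B7, B1–B8

Every bag has size at most 2, so the width is 2 − 1 = 1 and tw(G) ≤ 1. G has an edge, so its treewidth is at least 1. Hence tw(G) = 1 exactly.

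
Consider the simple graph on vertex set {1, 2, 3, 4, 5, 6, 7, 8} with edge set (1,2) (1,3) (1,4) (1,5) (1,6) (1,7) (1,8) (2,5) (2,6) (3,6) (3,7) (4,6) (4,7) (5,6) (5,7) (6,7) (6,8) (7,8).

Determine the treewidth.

A width-3 tree decomposition is:
Bags: B1 = {1, 6, 7, 8}  B2 = {1, 3, 6, 7}  B3 = {1, 4, 6, 7}  B4 = {1, 5, 6, 7}  B5 = {1, 2, 5, 6}
Tree: B1–B2, B2–B3, B1–B4, B4–B5
The largest bag has 4 vertices, giving width 3; this decomposition certifies tw(G) ≤ 3. On the other hand G contains the 4-clique {1, 2, 5, 6}. A clique must lie in a single bag of any decomposition, so no decomposition can have width below 3. Therefore the treewidth is 3.

3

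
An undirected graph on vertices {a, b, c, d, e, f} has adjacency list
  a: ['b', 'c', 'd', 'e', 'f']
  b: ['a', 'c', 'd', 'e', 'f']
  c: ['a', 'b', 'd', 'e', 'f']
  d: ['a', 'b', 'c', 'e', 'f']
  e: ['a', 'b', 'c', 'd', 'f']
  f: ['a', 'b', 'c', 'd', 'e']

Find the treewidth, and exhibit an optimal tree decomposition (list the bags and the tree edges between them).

A single bag containing all 6 vertices is trivially a valid decomposition of width 5. Conversely, {a, b, c, d, e, f} is a clique of size 6, and the vertices of any clique must share a bag in every tree decomposition; so some bag has ≥ 6 vertices and tw(G) ≥ 5. Hence tw(G) = 5 exactly.

Treewidth 5.
One optimal decomposition is:
Bags: B1 = {a, b, c, d, e, f}
Tree: (single bag)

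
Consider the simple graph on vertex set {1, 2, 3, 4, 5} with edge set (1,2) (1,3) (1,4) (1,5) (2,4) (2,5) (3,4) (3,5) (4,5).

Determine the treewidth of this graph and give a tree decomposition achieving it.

Treewidth 3.
One such decomposition:
Bags: B1 = {1, 3, 4, 5}  B2 = {1, 2, 4, 5}
Tree: B1–B2

Each bag holds 4 vertices, so the decomposition has width 3, which upper-bounds the treewidth. On the other hand G contains the 4-clique {1, 2, 4, 5}. A clique must lie in a single bag of any decomposition, so no decomposition can have width below 3. Combining the bounds, tw(G) = 3.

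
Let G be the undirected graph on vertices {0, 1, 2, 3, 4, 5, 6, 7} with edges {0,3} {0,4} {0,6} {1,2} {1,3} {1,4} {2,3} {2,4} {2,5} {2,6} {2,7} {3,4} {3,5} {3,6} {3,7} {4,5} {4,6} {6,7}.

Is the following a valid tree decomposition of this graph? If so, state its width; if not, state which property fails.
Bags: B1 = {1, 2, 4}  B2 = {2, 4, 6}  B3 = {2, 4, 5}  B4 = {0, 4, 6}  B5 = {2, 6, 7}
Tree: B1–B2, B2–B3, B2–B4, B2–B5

A tree decomposition must satisfy three properties: every vertex lies in some bag; for every edge, both endpoints lie together in some bag; and for every vertex, the bags containing it form a connected subtree. Here vertex 3 appears in no bag, so the decomposition is invalid.

No — vertex 3 appears in no bag.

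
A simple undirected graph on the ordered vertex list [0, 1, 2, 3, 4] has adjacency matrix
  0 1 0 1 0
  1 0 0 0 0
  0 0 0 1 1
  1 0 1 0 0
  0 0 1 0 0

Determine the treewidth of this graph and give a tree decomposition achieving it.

Every bag has size at most 2, so the width is 2 − 1 = 1 and tw(G) ≤ 1. Any graph with an edge has treewidth ≥ 1, and G has the edge 0–3. Hence tw(G) = 1 exactly.

Treewidth 1.
Bags: B1 = {0, 3}  B2 = {2, 3}  B3 = {0, 1}  B4 = {2, 4}
Tree: B1–B2, B1–B3, B2–B4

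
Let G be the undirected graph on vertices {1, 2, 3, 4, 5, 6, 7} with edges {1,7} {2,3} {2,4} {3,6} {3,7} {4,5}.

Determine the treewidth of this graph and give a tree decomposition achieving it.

Every bag has size at most 2, so the width is 2 − 1 = 1 and tw(G) ≤ 1. G has an edge, so its treewidth is at least 1. Hence tw(G) = 1 exactly.

Treewidth 1.
Bags: B1 = {3, 6}  B2 = {3, 7}  B3 = {1, 7}  B4 = {2, 3}  B5 = {2, 4}  B6 = {4, 5}
Tree: B1–B2, B2–B3, B1–B4, B4–B5, B5–B6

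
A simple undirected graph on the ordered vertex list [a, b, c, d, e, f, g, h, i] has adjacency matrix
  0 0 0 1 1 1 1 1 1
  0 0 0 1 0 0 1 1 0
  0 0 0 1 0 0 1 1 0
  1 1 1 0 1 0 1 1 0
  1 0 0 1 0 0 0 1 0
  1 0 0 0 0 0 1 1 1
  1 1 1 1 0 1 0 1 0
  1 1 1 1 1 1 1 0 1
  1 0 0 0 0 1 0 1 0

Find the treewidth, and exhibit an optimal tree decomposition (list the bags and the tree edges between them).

Treewidth 3.
One optimal decomposition is:
Bags: B1 = {a, d, g, h}  B2 = {c, d, g, h}  B3 = {a, d, e, h}  B4 = {a, f, g, h}  B5 = {a, f, h, i}  B6 = {b, d, g, h}
Tree: B1–B2, B1–B3, B1–B4, B4–B5, B1–B6

Every bag has size at most 4, so the width is 4 − 1 = 3 and tw(G) ≤ 3. For the lower bound, the 4 vertices {c, d, g, h} are pairwise adjacent, and any tree decomposition puts a clique entirely inside one bag — forcing width ≥ 3. Therefore the treewidth is 3.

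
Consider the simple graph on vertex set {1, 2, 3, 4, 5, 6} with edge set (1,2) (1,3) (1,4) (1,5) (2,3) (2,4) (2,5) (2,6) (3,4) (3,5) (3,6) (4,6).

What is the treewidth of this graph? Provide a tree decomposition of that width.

Treewidth 3.
One such decomposition:
Bags: B1 = {1, 2, 3, 5}  B2 = {1, 2, 3, 4}  B3 = {2, 3, 4, 6}
Tree: B1–B2, B2–B3

The largest bag has 4 vertices, giving width 3; this decomposition certifies tw(G) ≤ 3. On the other hand G contains the 4-clique {1, 2, 3, 4}. A clique must lie in a single bag of any decomposition, so no decomposition can have width below 3. Hence tw(G) = 3 exactly.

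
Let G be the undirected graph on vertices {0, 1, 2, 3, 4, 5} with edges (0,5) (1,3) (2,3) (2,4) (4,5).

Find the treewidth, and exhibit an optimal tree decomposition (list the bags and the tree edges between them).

The largest bag has 2 vertices, giving width 1; this decomposition certifies tw(G) ≤ 1. Since G has at least one edge (e.g. 1–3), it is not an edgeless graph, so tw(G) ≥ 1. Hence tw(G) = 1 exactly.

Treewidth 1.
One such decomposition:
Bags: B1 = {1, 3}  B2 = {2, 3}  B3 = {2, 4}  B4 = {4, 5}  B5 = {0, 5}
Tree: B1–B2, B2–B3, B3–B4, B4–B5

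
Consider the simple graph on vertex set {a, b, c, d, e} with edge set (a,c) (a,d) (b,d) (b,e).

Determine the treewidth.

A width-1 tree decomposition is:
Bags: B1 = {b, e}  B2 = {b, d}  B3 = {a, d}  B4 = {a, c}
Tree: B1–B2, B2–B3, B3–B4
Each bag holds 2 vertices, so the decomposition has width 1, which upper-bounds the treewidth. Since G has at least one edge (e.g. e–b), it is not an edgeless graph, so tw(G) ≥ 1. Hence tw(G) = 1 exactly.

1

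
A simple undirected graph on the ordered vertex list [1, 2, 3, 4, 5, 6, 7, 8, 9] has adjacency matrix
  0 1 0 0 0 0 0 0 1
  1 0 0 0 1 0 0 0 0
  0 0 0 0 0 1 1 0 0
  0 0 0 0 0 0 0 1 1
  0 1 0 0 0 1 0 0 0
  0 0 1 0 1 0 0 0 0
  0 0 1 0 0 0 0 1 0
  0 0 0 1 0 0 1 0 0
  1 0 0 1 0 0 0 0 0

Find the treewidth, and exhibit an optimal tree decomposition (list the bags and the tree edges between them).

Each bag holds 3 vertices, so the decomposition has width 2, which upper-bounds the treewidth. For the lower bound, G contains the cycle 7–8–4–9–1–2–5–6–3–7, so G is not a forest; only forests have treewidth ≤ 1, hence tw(G) ≥ 2. Hence tw(G) = 2 exactly.

Treewidth 2.
Bags: B1 = {4, 7, 8}  B2 = {4, 7, 9}  B3 = {1, 7, 9}  B4 = {1, 2, 7}  B5 = {2, 5, 7}  B6 = {5, 6, 7}  B7 = {3, 6, 7}
Tree: B1–B2, B2–B3, B3–B4, B4–B5, B5–B6, B6–B7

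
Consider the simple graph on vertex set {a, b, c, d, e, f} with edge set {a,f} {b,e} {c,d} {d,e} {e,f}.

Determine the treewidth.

A width-1 tree decomposition is:
Bags: B1 = {d, e}  B2 = {e, f}  B3 = {c, d}  B4 = {a, f}  B5 = {b, e}
Tree: B1–B2, B1–B3, B2–B4, B2–B5
Every bag has size at most 2, so the width is 2 − 1 = 1 and tw(G) ≤ 1. G has an edge, so its treewidth is at least 1. Therefore the treewidth is 1.

1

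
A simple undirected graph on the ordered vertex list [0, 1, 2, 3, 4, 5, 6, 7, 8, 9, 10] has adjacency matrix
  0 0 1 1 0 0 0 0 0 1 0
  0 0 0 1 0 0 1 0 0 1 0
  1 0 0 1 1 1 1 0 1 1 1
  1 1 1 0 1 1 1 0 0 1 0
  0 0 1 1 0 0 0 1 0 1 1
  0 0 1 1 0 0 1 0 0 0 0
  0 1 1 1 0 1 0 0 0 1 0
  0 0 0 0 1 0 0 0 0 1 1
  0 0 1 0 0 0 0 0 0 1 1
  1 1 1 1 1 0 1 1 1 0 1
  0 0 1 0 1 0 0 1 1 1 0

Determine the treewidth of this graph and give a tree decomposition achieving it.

Every bag has size at most 4, so the width is 4 − 1 = 3 and tw(G) ≤ 3. On the other hand G contains the 4-clique {1, 3, 6, 9}. A clique must lie in a single bag of any decomposition, so no decomposition can have width below 3. Combining the bounds, tw(G) = 3.

Treewidth 3.
Bags: B1 = {1, 3, 6, 9}  B2 = {2, 3, 6, 9}  B3 = {2, 3, 4, 9}  B4 = {2, 4, 9, 10}  B5 = {4, 7, 9, 10}  B6 = {2, 8, 9, 10}  B7 = {2, 3, 5, 6}  B8 = {0, 2, 3, 9}
Tree: B1–B2, B2–B3, B3–B4, B4–B5, B4–B6, B2–B7, B2–B8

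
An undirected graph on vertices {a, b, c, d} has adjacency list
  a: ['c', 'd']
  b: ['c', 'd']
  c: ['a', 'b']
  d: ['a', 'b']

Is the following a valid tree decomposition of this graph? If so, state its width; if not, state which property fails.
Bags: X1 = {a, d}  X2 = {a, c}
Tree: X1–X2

A tree decomposition must satisfy three properties: every vertex lies in some bag; for every edge, both endpoints lie together in some bag; and for every vertex, the bags containing it form a connected subtree. Here vertex b appears in no bag, so the decomposition is invalid.

No — vertex b appears in no bag.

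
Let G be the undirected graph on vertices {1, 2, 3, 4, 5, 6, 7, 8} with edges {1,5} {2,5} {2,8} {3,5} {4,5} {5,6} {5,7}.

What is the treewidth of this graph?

1

A width-1 tree decomposition is:
Bags: B1 = {1, 5}  B2 = {4, 5}  B3 = {5, 7}  B4 = {2, 5}  B5 = {2, 8}  B6 = {5, 6}  B7 = {3, 5}
Tree: B1–B2, B1–B3, B1–B4, B4–B5, B4–B6, B3–B7
Every bag has size at most 2, so the width is 2 − 1 = 1 and tw(G) ≤ 1. Any graph with an edge has treewidth ≥ 1, and G has the edge 1–5. Therefore the treewidth is 1.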